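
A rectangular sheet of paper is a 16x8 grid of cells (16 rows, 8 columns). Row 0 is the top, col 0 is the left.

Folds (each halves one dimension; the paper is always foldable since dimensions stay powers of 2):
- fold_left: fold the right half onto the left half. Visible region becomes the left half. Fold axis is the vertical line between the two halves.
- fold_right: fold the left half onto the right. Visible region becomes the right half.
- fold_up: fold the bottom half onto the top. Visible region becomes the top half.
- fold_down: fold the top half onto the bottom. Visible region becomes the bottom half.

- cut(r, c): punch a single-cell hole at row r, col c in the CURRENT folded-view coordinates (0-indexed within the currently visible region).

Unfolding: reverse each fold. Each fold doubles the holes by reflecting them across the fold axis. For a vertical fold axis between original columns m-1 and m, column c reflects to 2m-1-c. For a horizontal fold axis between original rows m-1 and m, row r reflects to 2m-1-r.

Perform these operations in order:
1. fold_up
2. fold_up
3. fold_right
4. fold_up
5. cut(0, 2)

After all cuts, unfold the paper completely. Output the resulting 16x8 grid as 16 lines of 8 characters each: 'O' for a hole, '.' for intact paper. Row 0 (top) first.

Answer: .O....O.
........
........
.O....O.
.O....O.
........
........
.O....O.
.O....O.
........
........
.O....O.
.O....O.
........
........
.O....O.

Derivation:
Op 1 fold_up: fold axis h@8; visible region now rows[0,8) x cols[0,8) = 8x8
Op 2 fold_up: fold axis h@4; visible region now rows[0,4) x cols[0,8) = 4x8
Op 3 fold_right: fold axis v@4; visible region now rows[0,4) x cols[4,8) = 4x4
Op 4 fold_up: fold axis h@2; visible region now rows[0,2) x cols[4,8) = 2x4
Op 5 cut(0, 2): punch at orig (0,6); cuts so far [(0, 6)]; region rows[0,2) x cols[4,8) = 2x4
Unfold 1 (reflect across h@2): 2 holes -> [(0, 6), (3, 6)]
Unfold 2 (reflect across v@4): 4 holes -> [(0, 1), (0, 6), (3, 1), (3, 6)]
Unfold 3 (reflect across h@4): 8 holes -> [(0, 1), (0, 6), (3, 1), (3, 6), (4, 1), (4, 6), (7, 1), (7, 6)]
Unfold 4 (reflect across h@8): 16 holes -> [(0, 1), (0, 6), (3, 1), (3, 6), (4, 1), (4, 6), (7, 1), (7, 6), (8, 1), (8, 6), (11, 1), (11, 6), (12, 1), (12, 6), (15, 1), (15, 6)]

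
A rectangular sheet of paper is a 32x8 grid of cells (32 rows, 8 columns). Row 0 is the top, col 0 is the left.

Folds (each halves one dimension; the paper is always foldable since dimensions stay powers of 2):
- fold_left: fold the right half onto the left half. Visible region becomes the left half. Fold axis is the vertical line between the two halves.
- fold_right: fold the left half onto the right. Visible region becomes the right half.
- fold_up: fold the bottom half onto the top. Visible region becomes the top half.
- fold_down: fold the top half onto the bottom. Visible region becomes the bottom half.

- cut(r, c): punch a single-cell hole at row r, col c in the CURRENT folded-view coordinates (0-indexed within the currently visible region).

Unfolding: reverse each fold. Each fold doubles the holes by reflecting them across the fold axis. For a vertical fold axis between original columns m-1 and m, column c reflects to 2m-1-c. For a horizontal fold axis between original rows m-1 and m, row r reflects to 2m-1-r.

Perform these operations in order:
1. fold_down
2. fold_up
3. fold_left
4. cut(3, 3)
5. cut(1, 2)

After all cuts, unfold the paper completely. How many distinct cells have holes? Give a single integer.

Op 1 fold_down: fold axis h@16; visible region now rows[16,32) x cols[0,8) = 16x8
Op 2 fold_up: fold axis h@24; visible region now rows[16,24) x cols[0,8) = 8x8
Op 3 fold_left: fold axis v@4; visible region now rows[16,24) x cols[0,4) = 8x4
Op 4 cut(3, 3): punch at orig (19,3); cuts so far [(19, 3)]; region rows[16,24) x cols[0,4) = 8x4
Op 5 cut(1, 2): punch at orig (17,2); cuts so far [(17, 2), (19, 3)]; region rows[16,24) x cols[0,4) = 8x4
Unfold 1 (reflect across v@4): 4 holes -> [(17, 2), (17, 5), (19, 3), (19, 4)]
Unfold 2 (reflect across h@24): 8 holes -> [(17, 2), (17, 5), (19, 3), (19, 4), (28, 3), (28, 4), (30, 2), (30, 5)]
Unfold 3 (reflect across h@16): 16 holes -> [(1, 2), (1, 5), (3, 3), (3, 4), (12, 3), (12, 4), (14, 2), (14, 5), (17, 2), (17, 5), (19, 3), (19, 4), (28, 3), (28, 4), (30, 2), (30, 5)]

Answer: 16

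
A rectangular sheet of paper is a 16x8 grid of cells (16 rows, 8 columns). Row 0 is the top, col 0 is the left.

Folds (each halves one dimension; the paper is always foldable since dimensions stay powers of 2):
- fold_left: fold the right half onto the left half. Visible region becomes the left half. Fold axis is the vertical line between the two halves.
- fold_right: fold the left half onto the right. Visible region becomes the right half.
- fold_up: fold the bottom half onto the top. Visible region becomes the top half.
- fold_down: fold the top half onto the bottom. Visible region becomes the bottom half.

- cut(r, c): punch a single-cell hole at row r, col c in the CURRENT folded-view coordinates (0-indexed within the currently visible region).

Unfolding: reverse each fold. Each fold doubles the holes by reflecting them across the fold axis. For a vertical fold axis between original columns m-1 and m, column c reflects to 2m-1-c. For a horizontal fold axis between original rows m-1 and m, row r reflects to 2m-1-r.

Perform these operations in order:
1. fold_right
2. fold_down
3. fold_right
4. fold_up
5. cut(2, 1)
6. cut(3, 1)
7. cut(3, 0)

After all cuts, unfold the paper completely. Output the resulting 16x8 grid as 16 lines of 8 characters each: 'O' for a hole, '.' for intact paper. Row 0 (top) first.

Answer: ........
........
O..OO..O
OOOOOOOO
OOOOOOOO
O..OO..O
........
........
........
........
O..OO..O
OOOOOOOO
OOOOOOOO
O..OO..O
........
........

Derivation:
Op 1 fold_right: fold axis v@4; visible region now rows[0,16) x cols[4,8) = 16x4
Op 2 fold_down: fold axis h@8; visible region now rows[8,16) x cols[4,8) = 8x4
Op 3 fold_right: fold axis v@6; visible region now rows[8,16) x cols[6,8) = 8x2
Op 4 fold_up: fold axis h@12; visible region now rows[8,12) x cols[6,8) = 4x2
Op 5 cut(2, 1): punch at orig (10,7); cuts so far [(10, 7)]; region rows[8,12) x cols[6,8) = 4x2
Op 6 cut(3, 1): punch at orig (11,7); cuts so far [(10, 7), (11, 7)]; region rows[8,12) x cols[6,8) = 4x2
Op 7 cut(3, 0): punch at orig (11,6); cuts so far [(10, 7), (11, 6), (11, 7)]; region rows[8,12) x cols[6,8) = 4x2
Unfold 1 (reflect across h@12): 6 holes -> [(10, 7), (11, 6), (11, 7), (12, 6), (12, 7), (13, 7)]
Unfold 2 (reflect across v@6): 12 holes -> [(10, 4), (10, 7), (11, 4), (11, 5), (11, 6), (11, 7), (12, 4), (12, 5), (12, 6), (12, 7), (13, 4), (13, 7)]
Unfold 3 (reflect across h@8): 24 holes -> [(2, 4), (2, 7), (3, 4), (3, 5), (3, 6), (3, 7), (4, 4), (4, 5), (4, 6), (4, 7), (5, 4), (5, 7), (10, 4), (10, 7), (11, 4), (11, 5), (11, 6), (11, 7), (12, 4), (12, 5), (12, 6), (12, 7), (13, 4), (13, 7)]
Unfold 4 (reflect across v@4): 48 holes -> [(2, 0), (2, 3), (2, 4), (2, 7), (3, 0), (3, 1), (3, 2), (3, 3), (3, 4), (3, 5), (3, 6), (3, 7), (4, 0), (4, 1), (4, 2), (4, 3), (4, 4), (4, 5), (4, 6), (4, 7), (5, 0), (5, 3), (5, 4), (5, 7), (10, 0), (10, 3), (10, 4), (10, 7), (11, 0), (11, 1), (11, 2), (11, 3), (11, 4), (11, 5), (11, 6), (11, 7), (12, 0), (12, 1), (12, 2), (12, 3), (12, 4), (12, 5), (12, 6), (12, 7), (13, 0), (13, 3), (13, 4), (13, 7)]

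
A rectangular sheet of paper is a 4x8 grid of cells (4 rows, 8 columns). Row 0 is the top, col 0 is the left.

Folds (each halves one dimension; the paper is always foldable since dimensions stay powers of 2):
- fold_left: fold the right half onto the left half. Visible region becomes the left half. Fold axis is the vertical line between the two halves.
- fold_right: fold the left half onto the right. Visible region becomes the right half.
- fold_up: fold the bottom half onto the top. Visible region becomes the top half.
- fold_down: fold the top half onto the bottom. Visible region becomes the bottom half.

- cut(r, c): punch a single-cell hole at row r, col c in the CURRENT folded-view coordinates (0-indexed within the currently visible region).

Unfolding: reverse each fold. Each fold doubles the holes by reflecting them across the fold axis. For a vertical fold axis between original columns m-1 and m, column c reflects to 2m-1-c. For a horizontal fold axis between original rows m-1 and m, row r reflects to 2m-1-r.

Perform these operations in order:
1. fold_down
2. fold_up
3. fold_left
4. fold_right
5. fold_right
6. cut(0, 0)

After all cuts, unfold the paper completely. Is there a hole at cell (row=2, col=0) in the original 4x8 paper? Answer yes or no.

Op 1 fold_down: fold axis h@2; visible region now rows[2,4) x cols[0,8) = 2x8
Op 2 fold_up: fold axis h@3; visible region now rows[2,3) x cols[0,8) = 1x8
Op 3 fold_left: fold axis v@4; visible region now rows[2,3) x cols[0,4) = 1x4
Op 4 fold_right: fold axis v@2; visible region now rows[2,3) x cols[2,4) = 1x2
Op 5 fold_right: fold axis v@3; visible region now rows[2,3) x cols[3,4) = 1x1
Op 6 cut(0, 0): punch at orig (2,3); cuts so far [(2, 3)]; region rows[2,3) x cols[3,4) = 1x1
Unfold 1 (reflect across v@3): 2 holes -> [(2, 2), (2, 3)]
Unfold 2 (reflect across v@2): 4 holes -> [(2, 0), (2, 1), (2, 2), (2, 3)]
Unfold 3 (reflect across v@4): 8 holes -> [(2, 0), (2, 1), (2, 2), (2, 3), (2, 4), (2, 5), (2, 6), (2, 7)]
Unfold 4 (reflect across h@3): 16 holes -> [(2, 0), (2, 1), (2, 2), (2, 3), (2, 4), (2, 5), (2, 6), (2, 7), (3, 0), (3, 1), (3, 2), (3, 3), (3, 4), (3, 5), (3, 6), (3, 7)]
Unfold 5 (reflect across h@2): 32 holes -> [(0, 0), (0, 1), (0, 2), (0, 3), (0, 4), (0, 5), (0, 6), (0, 7), (1, 0), (1, 1), (1, 2), (1, 3), (1, 4), (1, 5), (1, 6), (1, 7), (2, 0), (2, 1), (2, 2), (2, 3), (2, 4), (2, 5), (2, 6), (2, 7), (3, 0), (3, 1), (3, 2), (3, 3), (3, 4), (3, 5), (3, 6), (3, 7)]
Holes: [(0, 0), (0, 1), (0, 2), (0, 3), (0, 4), (0, 5), (0, 6), (0, 7), (1, 0), (1, 1), (1, 2), (1, 3), (1, 4), (1, 5), (1, 6), (1, 7), (2, 0), (2, 1), (2, 2), (2, 3), (2, 4), (2, 5), (2, 6), (2, 7), (3, 0), (3, 1), (3, 2), (3, 3), (3, 4), (3, 5), (3, 6), (3, 7)]

Answer: yes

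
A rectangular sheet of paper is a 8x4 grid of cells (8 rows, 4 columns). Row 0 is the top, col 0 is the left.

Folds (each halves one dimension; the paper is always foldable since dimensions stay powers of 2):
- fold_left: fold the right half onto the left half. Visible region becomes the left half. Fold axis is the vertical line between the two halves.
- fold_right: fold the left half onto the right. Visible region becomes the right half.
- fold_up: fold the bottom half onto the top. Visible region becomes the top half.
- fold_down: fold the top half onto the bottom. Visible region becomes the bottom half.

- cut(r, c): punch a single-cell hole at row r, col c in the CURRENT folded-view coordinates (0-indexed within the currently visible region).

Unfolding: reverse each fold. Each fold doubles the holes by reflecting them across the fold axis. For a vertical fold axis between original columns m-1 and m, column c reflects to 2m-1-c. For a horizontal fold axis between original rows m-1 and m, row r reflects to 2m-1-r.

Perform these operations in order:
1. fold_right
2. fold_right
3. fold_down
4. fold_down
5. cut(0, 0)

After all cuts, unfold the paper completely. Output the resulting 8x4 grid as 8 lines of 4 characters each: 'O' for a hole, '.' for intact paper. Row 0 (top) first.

Op 1 fold_right: fold axis v@2; visible region now rows[0,8) x cols[2,4) = 8x2
Op 2 fold_right: fold axis v@3; visible region now rows[0,8) x cols[3,4) = 8x1
Op 3 fold_down: fold axis h@4; visible region now rows[4,8) x cols[3,4) = 4x1
Op 4 fold_down: fold axis h@6; visible region now rows[6,8) x cols[3,4) = 2x1
Op 5 cut(0, 0): punch at orig (6,3); cuts so far [(6, 3)]; region rows[6,8) x cols[3,4) = 2x1
Unfold 1 (reflect across h@6): 2 holes -> [(5, 3), (6, 3)]
Unfold 2 (reflect across h@4): 4 holes -> [(1, 3), (2, 3), (5, 3), (6, 3)]
Unfold 3 (reflect across v@3): 8 holes -> [(1, 2), (1, 3), (2, 2), (2, 3), (5, 2), (5, 3), (6, 2), (6, 3)]
Unfold 4 (reflect across v@2): 16 holes -> [(1, 0), (1, 1), (1, 2), (1, 3), (2, 0), (2, 1), (2, 2), (2, 3), (5, 0), (5, 1), (5, 2), (5, 3), (6, 0), (6, 1), (6, 2), (6, 3)]

Answer: ....
OOOO
OOOO
....
....
OOOO
OOOO
....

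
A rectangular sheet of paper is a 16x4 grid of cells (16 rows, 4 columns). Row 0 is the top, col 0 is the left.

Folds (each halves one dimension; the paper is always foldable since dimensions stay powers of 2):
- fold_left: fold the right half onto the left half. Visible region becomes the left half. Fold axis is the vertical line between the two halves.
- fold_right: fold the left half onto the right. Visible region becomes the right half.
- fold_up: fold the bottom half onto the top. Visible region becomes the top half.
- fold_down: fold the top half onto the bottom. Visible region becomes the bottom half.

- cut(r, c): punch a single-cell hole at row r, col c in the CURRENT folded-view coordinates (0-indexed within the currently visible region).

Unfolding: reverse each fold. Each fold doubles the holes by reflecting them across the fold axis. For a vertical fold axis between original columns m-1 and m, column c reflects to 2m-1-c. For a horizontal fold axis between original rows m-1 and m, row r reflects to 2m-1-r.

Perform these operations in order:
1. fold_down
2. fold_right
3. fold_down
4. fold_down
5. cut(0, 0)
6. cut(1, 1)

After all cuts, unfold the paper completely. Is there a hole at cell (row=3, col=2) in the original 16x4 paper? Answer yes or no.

Answer: no

Derivation:
Op 1 fold_down: fold axis h@8; visible region now rows[8,16) x cols[0,4) = 8x4
Op 2 fold_right: fold axis v@2; visible region now rows[8,16) x cols[2,4) = 8x2
Op 3 fold_down: fold axis h@12; visible region now rows[12,16) x cols[2,4) = 4x2
Op 4 fold_down: fold axis h@14; visible region now rows[14,16) x cols[2,4) = 2x2
Op 5 cut(0, 0): punch at orig (14,2); cuts so far [(14, 2)]; region rows[14,16) x cols[2,4) = 2x2
Op 6 cut(1, 1): punch at orig (15,3); cuts so far [(14, 2), (15, 3)]; region rows[14,16) x cols[2,4) = 2x2
Unfold 1 (reflect across h@14): 4 holes -> [(12, 3), (13, 2), (14, 2), (15, 3)]
Unfold 2 (reflect across h@12): 8 holes -> [(8, 3), (9, 2), (10, 2), (11, 3), (12, 3), (13, 2), (14, 2), (15, 3)]
Unfold 3 (reflect across v@2): 16 holes -> [(8, 0), (8, 3), (9, 1), (9, 2), (10, 1), (10, 2), (11, 0), (11, 3), (12, 0), (12, 3), (13, 1), (13, 2), (14, 1), (14, 2), (15, 0), (15, 3)]
Unfold 4 (reflect across h@8): 32 holes -> [(0, 0), (0, 3), (1, 1), (1, 2), (2, 1), (2, 2), (3, 0), (3, 3), (4, 0), (4, 3), (5, 1), (5, 2), (6, 1), (6, 2), (7, 0), (7, 3), (8, 0), (8, 3), (9, 1), (9, 2), (10, 1), (10, 2), (11, 0), (11, 3), (12, 0), (12, 3), (13, 1), (13, 2), (14, 1), (14, 2), (15, 0), (15, 3)]
Holes: [(0, 0), (0, 3), (1, 1), (1, 2), (2, 1), (2, 2), (3, 0), (3, 3), (4, 0), (4, 3), (5, 1), (5, 2), (6, 1), (6, 2), (7, 0), (7, 3), (8, 0), (8, 3), (9, 1), (9, 2), (10, 1), (10, 2), (11, 0), (11, 3), (12, 0), (12, 3), (13, 1), (13, 2), (14, 1), (14, 2), (15, 0), (15, 3)]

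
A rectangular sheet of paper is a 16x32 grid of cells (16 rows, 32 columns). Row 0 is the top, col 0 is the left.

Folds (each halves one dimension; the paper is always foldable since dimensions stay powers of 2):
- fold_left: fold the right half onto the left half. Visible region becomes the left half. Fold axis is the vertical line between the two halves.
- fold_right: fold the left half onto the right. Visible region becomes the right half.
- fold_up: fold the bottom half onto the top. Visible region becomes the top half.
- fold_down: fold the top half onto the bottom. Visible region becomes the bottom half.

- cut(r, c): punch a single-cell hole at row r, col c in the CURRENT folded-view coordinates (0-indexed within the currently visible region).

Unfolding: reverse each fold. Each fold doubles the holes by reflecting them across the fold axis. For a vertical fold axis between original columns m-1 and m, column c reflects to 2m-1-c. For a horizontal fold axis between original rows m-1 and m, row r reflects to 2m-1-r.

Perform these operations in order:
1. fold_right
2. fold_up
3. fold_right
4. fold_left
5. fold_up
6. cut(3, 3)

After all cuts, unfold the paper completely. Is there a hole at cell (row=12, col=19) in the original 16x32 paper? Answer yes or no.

Op 1 fold_right: fold axis v@16; visible region now rows[0,16) x cols[16,32) = 16x16
Op 2 fold_up: fold axis h@8; visible region now rows[0,8) x cols[16,32) = 8x16
Op 3 fold_right: fold axis v@24; visible region now rows[0,8) x cols[24,32) = 8x8
Op 4 fold_left: fold axis v@28; visible region now rows[0,8) x cols[24,28) = 8x4
Op 5 fold_up: fold axis h@4; visible region now rows[0,4) x cols[24,28) = 4x4
Op 6 cut(3, 3): punch at orig (3,27); cuts so far [(3, 27)]; region rows[0,4) x cols[24,28) = 4x4
Unfold 1 (reflect across h@4): 2 holes -> [(3, 27), (4, 27)]
Unfold 2 (reflect across v@28): 4 holes -> [(3, 27), (3, 28), (4, 27), (4, 28)]
Unfold 3 (reflect across v@24): 8 holes -> [(3, 19), (3, 20), (3, 27), (3, 28), (4, 19), (4, 20), (4, 27), (4, 28)]
Unfold 4 (reflect across h@8): 16 holes -> [(3, 19), (3, 20), (3, 27), (3, 28), (4, 19), (4, 20), (4, 27), (4, 28), (11, 19), (11, 20), (11, 27), (11, 28), (12, 19), (12, 20), (12, 27), (12, 28)]
Unfold 5 (reflect across v@16): 32 holes -> [(3, 3), (3, 4), (3, 11), (3, 12), (3, 19), (3, 20), (3, 27), (3, 28), (4, 3), (4, 4), (4, 11), (4, 12), (4, 19), (4, 20), (4, 27), (4, 28), (11, 3), (11, 4), (11, 11), (11, 12), (11, 19), (11, 20), (11, 27), (11, 28), (12, 3), (12, 4), (12, 11), (12, 12), (12, 19), (12, 20), (12, 27), (12, 28)]
Holes: [(3, 3), (3, 4), (3, 11), (3, 12), (3, 19), (3, 20), (3, 27), (3, 28), (4, 3), (4, 4), (4, 11), (4, 12), (4, 19), (4, 20), (4, 27), (4, 28), (11, 3), (11, 4), (11, 11), (11, 12), (11, 19), (11, 20), (11, 27), (11, 28), (12, 3), (12, 4), (12, 11), (12, 12), (12, 19), (12, 20), (12, 27), (12, 28)]

Answer: yes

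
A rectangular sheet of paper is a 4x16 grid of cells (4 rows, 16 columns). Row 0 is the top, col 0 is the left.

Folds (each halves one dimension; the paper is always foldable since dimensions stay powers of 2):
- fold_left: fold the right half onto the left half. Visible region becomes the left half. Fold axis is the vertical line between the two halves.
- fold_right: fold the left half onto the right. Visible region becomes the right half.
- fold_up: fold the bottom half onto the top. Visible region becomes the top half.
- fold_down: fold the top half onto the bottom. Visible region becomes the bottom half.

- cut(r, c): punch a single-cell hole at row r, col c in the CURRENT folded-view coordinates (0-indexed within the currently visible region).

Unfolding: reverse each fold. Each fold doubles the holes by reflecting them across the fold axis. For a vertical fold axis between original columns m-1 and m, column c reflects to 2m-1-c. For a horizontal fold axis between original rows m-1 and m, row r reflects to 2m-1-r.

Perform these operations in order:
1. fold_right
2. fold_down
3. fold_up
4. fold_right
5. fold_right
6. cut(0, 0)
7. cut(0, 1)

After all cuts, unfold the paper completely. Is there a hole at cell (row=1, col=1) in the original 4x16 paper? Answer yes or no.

Op 1 fold_right: fold axis v@8; visible region now rows[0,4) x cols[8,16) = 4x8
Op 2 fold_down: fold axis h@2; visible region now rows[2,4) x cols[8,16) = 2x8
Op 3 fold_up: fold axis h@3; visible region now rows[2,3) x cols[8,16) = 1x8
Op 4 fold_right: fold axis v@12; visible region now rows[2,3) x cols[12,16) = 1x4
Op 5 fold_right: fold axis v@14; visible region now rows[2,3) x cols[14,16) = 1x2
Op 6 cut(0, 0): punch at orig (2,14); cuts so far [(2, 14)]; region rows[2,3) x cols[14,16) = 1x2
Op 7 cut(0, 1): punch at orig (2,15); cuts so far [(2, 14), (2, 15)]; region rows[2,3) x cols[14,16) = 1x2
Unfold 1 (reflect across v@14): 4 holes -> [(2, 12), (2, 13), (2, 14), (2, 15)]
Unfold 2 (reflect across v@12): 8 holes -> [(2, 8), (2, 9), (2, 10), (2, 11), (2, 12), (2, 13), (2, 14), (2, 15)]
Unfold 3 (reflect across h@3): 16 holes -> [(2, 8), (2, 9), (2, 10), (2, 11), (2, 12), (2, 13), (2, 14), (2, 15), (3, 8), (3, 9), (3, 10), (3, 11), (3, 12), (3, 13), (3, 14), (3, 15)]
Unfold 4 (reflect across h@2): 32 holes -> [(0, 8), (0, 9), (0, 10), (0, 11), (0, 12), (0, 13), (0, 14), (0, 15), (1, 8), (1, 9), (1, 10), (1, 11), (1, 12), (1, 13), (1, 14), (1, 15), (2, 8), (2, 9), (2, 10), (2, 11), (2, 12), (2, 13), (2, 14), (2, 15), (3, 8), (3, 9), (3, 10), (3, 11), (3, 12), (3, 13), (3, 14), (3, 15)]
Unfold 5 (reflect across v@8): 64 holes -> [(0, 0), (0, 1), (0, 2), (0, 3), (0, 4), (0, 5), (0, 6), (0, 7), (0, 8), (0, 9), (0, 10), (0, 11), (0, 12), (0, 13), (0, 14), (0, 15), (1, 0), (1, 1), (1, 2), (1, 3), (1, 4), (1, 5), (1, 6), (1, 7), (1, 8), (1, 9), (1, 10), (1, 11), (1, 12), (1, 13), (1, 14), (1, 15), (2, 0), (2, 1), (2, 2), (2, 3), (2, 4), (2, 5), (2, 6), (2, 7), (2, 8), (2, 9), (2, 10), (2, 11), (2, 12), (2, 13), (2, 14), (2, 15), (3, 0), (3, 1), (3, 2), (3, 3), (3, 4), (3, 5), (3, 6), (3, 7), (3, 8), (3, 9), (3, 10), (3, 11), (3, 12), (3, 13), (3, 14), (3, 15)]
Holes: [(0, 0), (0, 1), (0, 2), (0, 3), (0, 4), (0, 5), (0, 6), (0, 7), (0, 8), (0, 9), (0, 10), (0, 11), (0, 12), (0, 13), (0, 14), (0, 15), (1, 0), (1, 1), (1, 2), (1, 3), (1, 4), (1, 5), (1, 6), (1, 7), (1, 8), (1, 9), (1, 10), (1, 11), (1, 12), (1, 13), (1, 14), (1, 15), (2, 0), (2, 1), (2, 2), (2, 3), (2, 4), (2, 5), (2, 6), (2, 7), (2, 8), (2, 9), (2, 10), (2, 11), (2, 12), (2, 13), (2, 14), (2, 15), (3, 0), (3, 1), (3, 2), (3, 3), (3, 4), (3, 5), (3, 6), (3, 7), (3, 8), (3, 9), (3, 10), (3, 11), (3, 12), (3, 13), (3, 14), (3, 15)]

Answer: yes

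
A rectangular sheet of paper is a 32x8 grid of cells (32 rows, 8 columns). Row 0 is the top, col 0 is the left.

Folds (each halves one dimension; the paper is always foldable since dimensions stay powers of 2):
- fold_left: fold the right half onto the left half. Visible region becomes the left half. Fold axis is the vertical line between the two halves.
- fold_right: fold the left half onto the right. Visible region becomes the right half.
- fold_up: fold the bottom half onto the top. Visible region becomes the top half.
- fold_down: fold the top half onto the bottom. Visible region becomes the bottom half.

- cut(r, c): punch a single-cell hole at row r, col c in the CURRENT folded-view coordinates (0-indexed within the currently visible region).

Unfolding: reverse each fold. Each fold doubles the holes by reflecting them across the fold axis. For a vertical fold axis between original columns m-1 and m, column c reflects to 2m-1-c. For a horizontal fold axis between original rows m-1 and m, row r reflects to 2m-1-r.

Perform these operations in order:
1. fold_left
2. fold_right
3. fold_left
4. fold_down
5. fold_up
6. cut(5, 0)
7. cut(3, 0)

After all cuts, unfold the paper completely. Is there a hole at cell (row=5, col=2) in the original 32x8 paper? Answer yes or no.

Answer: yes

Derivation:
Op 1 fold_left: fold axis v@4; visible region now rows[0,32) x cols[0,4) = 32x4
Op 2 fold_right: fold axis v@2; visible region now rows[0,32) x cols[2,4) = 32x2
Op 3 fold_left: fold axis v@3; visible region now rows[0,32) x cols[2,3) = 32x1
Op 4 fold_down: fold axis h@16; visible region now rows[16,32) x cols[2,3) = 16x1
Op 5 fold_up: fold axis h@24; visible region now rows[16,24) x cols[2,3) = 8x1
Op 6 cut(5, 0): punch at orig (21,2); cuts so far [(21, 2)]; region rows[16,24) x cols[2,3) = 8x1
Op 7 cut(3, 0): punch at orig (19,2); cuts so far [(19, 2), (21, 2)]; region rows[16,24) x cols[2,3) = 8x1
Unfold 1 (reflect across h@24): 4 holes -> [(19, 2), (21, 2), (26, 2), (28, 2)]
Unfold 2 (reflect across h@16): 8 holes -> [(3, 2), (5, 2), (10, 2), (12, 2), (19, 2), (21, 2), (26, 2), (28, 2)]
Unfold 3 (reflect across v@3): 16 holes -> [(3, 2), (3, 3), (5, 2), (5, 3), (10, 2), (10, 3), (12, 2), (12, 3), (19, 2), (19, 3), (21, 2), (21, 3), (26, 2), (26, 3), (28, 2), (28, 3)]
Unfold 4 (reflect across v@2): 32 holes -> [(3, 0), (3, 1), (3, 2), (3, 3), (5, 0), (5, 1), (5, 2), (5, 3), (10, 0), (10, 1), (10, 2), (10, 3), (12, 0), (12, 1), (12, 2), (12, 3), (19, 0), (19, 1), (19, 2), (19, 3), (21, 0), (21, 1), (21, 2), (21, 3), (26, 0), (26, 1), (26, 2), (26, 3), (28, 0), (28, 1), (28, 2), (28, 3)]
Unfold 5 (reflect across v@4): 64 holes -> [(3, 0), (3, 1), (3, 2), (3, 3), (3, 4), (3, 5), (3, 6), (3, 7), (5, 0), (5, 1), (5, 2), (5, 3), (5, 4), (5, 5), (5, 6), (5, 7), (10, 0), (10, 1), (10, 2), (10, 3), (10, 4), (10, 5), (10, 6), (10, 7), (12, 0), (12, 1), (12, 2), (12, 3), (12, 4), (12, 5), (12, 6), (12, 7), (19, 0), (19, 1), (19, 2), (19, 3), (19, 4), (19, 5), (19, 6), (19, 7), (21, 0), (21, 1), (21, 2), (21, 3), (21, 4), (21, 5), (21, 6), (21, 7), (26, 0), (26, 1), (26, 2), (26, 3), (26, 4), (26, 5), (26, 6), (26, 7), (28, 0), (28, 1), (28, 2), (28, 3), (28, 4), (28, 5), (28, 6), (28, 7)]
Holes: [(3, 0), (3, 1), (3, 2), (3, 3), (3, 4), (3, 5), (3, 6), (3, 7), (5, 0), (5, 1), (5, 2), (5, 3), (5, 4), (5, 5), (5, 6), (5, 7), (10, 0), (10, 1), (10, 2), (10, 3), (10, 4), (10, 5), (10, 6), (10, 7), (12, 0), (12, 1), (12, 2), (12, 3), (12, 4), (12, 5), (12, 6), (12, 7), (19, 0), (19, 1), (19, 2), (19, 3), (19, 4), (19, 5), (19, 6), (19, 7), (21, 0), (21, 1), (21, 2), (21, 3), (21, 4), (21, 5), (21, 6), (21, 7), (26, 0), (26, 1), (26, 2), (26, 3), (26, 4), (26, 5), (26, 6), (26, 7), (28, 0), (28, 1), (28, 2), (28, 3), (28, 4), (28, 5), (28, 6), (28, 7)]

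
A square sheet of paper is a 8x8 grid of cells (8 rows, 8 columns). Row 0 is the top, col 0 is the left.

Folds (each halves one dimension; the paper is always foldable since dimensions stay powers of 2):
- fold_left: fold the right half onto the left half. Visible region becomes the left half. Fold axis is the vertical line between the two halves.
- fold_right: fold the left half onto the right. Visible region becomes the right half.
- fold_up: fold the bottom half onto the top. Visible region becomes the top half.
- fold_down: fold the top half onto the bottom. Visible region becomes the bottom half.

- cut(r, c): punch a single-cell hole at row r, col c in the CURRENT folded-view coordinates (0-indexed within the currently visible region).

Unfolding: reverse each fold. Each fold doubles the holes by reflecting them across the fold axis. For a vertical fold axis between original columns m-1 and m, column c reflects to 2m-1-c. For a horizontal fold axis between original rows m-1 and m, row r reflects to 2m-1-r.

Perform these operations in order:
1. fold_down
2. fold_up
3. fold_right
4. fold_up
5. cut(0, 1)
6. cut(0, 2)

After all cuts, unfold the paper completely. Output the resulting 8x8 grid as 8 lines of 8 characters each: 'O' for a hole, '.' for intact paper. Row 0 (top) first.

Answer: .OO..OO.
.OO..OO.
.OO..OO.
.OO..OO.
.OO..OO.
.OO..OO.
.OO..OO.
.OO..OO.

Derivation:
Op 1 fold_down: fold axis h@4; visible region now rows[4,8) x cols[0,8) = 4x8
Op 2 fold_up: fold axis h@6; visible region now rows[4,6) x cols[0,8) = 2x8
Op 3 fold_right: fold axis v@4; visible region now rows[4,6) x cols[4,8) = 2x4
Op 4 fold_up: fold axis h@5; visible region now rows[4,5) x cols[4,8) = 1x4
Op 5 cut(0, 1): punch at orig (4,5); cuts so far [(4, 5)]; region rows[4,5) x cols[4,8) = 1x4
Op 6 cut(0, 2): punch at orig (4,6); cuts so far [(4, 5), (4, 6)]; region rows[4,5) x cols[4,8) = 1x4
Unfold 1 (reflect across h@5): 4 holes -> [(4, 5), (4, 6), (5, 5), (5, 6)]
Unfold 2 (reflect across v@4): 8 holes -> [(4, 1), (4, 2), (4, 5), (4, 6), (5, 1), (5, 2), (5, 5), (5, 6)]
Unfold 3 (reflect across h@6): 16 holes -> [(4, 1), (4, 2), (4, 5), (4, 6), (5, 1), (5, 2), (5, 5), (5, 6), (6, 1), (6, 2), (6, 5), (6, 6), (7, 1), (7, 2), (7, 5), (7, 6)]
Unfold 4 (reflect across h@4): 32 holes -> [(0, 1), (0, 2), (0, 5), (0, 6), (1, 1), (1, 2), (1, 5), (1, 6), (2, 1), (2, 2), (2, 5), (2, 6), (3, 1), (3, 2), (3, 5), (3, 6), (4, 1), (4, 2), (4, 5), (4, 6), (5, 1), (5, 2), (5, 5), (5, 6), (6, 1), (6, 2), (6, 5), (6, 6), (7, 1), (7, 2), (7, 5), (7, 6)]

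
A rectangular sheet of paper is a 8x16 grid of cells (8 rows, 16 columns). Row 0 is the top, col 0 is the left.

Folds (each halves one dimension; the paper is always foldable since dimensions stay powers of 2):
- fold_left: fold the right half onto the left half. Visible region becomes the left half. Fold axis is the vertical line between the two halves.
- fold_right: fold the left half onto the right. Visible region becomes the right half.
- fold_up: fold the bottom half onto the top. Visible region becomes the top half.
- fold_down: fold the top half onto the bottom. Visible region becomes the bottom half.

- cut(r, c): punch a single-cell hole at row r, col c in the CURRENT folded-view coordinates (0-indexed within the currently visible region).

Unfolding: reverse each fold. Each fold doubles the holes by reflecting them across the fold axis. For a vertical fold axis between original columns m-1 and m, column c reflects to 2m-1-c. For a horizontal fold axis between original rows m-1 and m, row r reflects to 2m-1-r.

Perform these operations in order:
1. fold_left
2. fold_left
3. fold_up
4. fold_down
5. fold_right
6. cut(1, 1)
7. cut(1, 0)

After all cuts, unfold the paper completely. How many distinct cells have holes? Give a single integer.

Answer: 64

Derivation:
Op 1 fold_left: fold axis v@8; visible region now rows[0,8) x cols[0,8) = 8x8
Op 2 fold_left: fold axis v@4; visible region now rows[0,8) x cols[0,4) = 8x4
Op 3 fold_up: fold axis h@4; visible region now rows[0,4) x cols[0,4) = 4x4
Op 4 fold_down: fold axis h@2; visible region now rows[2,4) x cols[0,4) = 2x4
Op 5 fold_right: fold axis v@2; visible region now rows[2,4) x cols[2,4) = 2x2
Op 6 cut(1, 1): punch at orig (3,3); cuts so far [(3, 3)]; region rows[2,4) x cols[2,4) = 2x2
Op 7 cut(1, 0): punch at orig (3,2); cuts so far [(3, 2), (3, 3)]; region rows[2,4) x cols[2,4) = 2x2
Unfold 1 (reflect across v@2): 4 holes -> [(3, 0), (3, 1), (3, 2), (3, 3)]
Unfold 2 (reflect across h@2): 8 holes -> [(0, 0), (0, 1), (0, 2), (0, 3), (3, 0), (3, 1), (3, 2), (3, 3)]
Unfold 3 (reflect across h@4): 16 holes -> [(0, 0), (0, 1), (0, 2), (0, 3), (3, 0), (3, 1), (3, 2), (3, 3), (4, 0), (4, 1), (4, 2), (4, 3), (7, 0), (7, 1), (7, 2), (7, 3)]
Unfold 4 (reflect across v@4): 32 holes -> [(0, 0), (0, 1), (0, 2), (0, 3), (0, 4), (0, 5), (0, 6), (0, 7), (3, 0), (3, 1), (3, 2), (3, 3), (3, 4), (3, 5), (3, 6), (3, 7), (4, 0), (4, 1), (4, 2), (4, 3), (4, 4), (4, 5), (4, 6), (4, 7), (7, 0), (7, 1), (7, 2), (7, 3), (7, 4), (7, 5), (7, 6), (7, 7)]
Unfold 5 (reflect across v@8): 64 holes -> [(0, 0), (0, 1), (0, 2), (0, 3), (0, 4), (0, 5), (0, 6), (0, 7), (0, 8), (0, 9), (0, 10), (0, 11), (0, 12), (0, 13), (0, 14), (0, 15), (3, 0), (3, 1), (3, 2), (3, 3), (3, 4), (3, 5), (3, 6), (3, 7), (3, 8), (3, 9), (3, 10), (3, 11), (3, 12), (3, 13), (3, 14), (3, 15), (4, 0), (4, 1), (4, 2), (4, 3), (4, 4), (4, 5), (4, 6), (4, 7), (4, 8), (4, 9), (4, 10), (4, 11), (4, 12), (4, 13), (4, 14), (4, 15), (7, 0), (7, 1), (7, 2), (7, 3), (7, 4), (7, 5), (7, 6), (7, 7), (7, 8), (7, 9), (7, 10), (7, 11), (7, 12), (7, 13), (7, 14), (7, 15)]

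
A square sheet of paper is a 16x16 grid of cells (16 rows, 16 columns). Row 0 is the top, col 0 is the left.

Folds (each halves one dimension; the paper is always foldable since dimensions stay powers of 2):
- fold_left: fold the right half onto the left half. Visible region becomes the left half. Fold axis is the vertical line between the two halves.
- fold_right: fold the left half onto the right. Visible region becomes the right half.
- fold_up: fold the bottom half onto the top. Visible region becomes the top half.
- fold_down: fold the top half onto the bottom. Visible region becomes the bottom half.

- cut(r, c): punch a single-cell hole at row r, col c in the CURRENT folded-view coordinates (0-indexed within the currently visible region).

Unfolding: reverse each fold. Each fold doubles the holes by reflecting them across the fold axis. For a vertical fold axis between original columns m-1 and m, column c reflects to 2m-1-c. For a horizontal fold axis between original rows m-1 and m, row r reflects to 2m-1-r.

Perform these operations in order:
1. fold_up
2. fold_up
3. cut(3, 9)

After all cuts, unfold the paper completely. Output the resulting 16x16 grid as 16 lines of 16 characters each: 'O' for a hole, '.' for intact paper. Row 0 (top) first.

Op 1 fold_up: fold axis h@8; visible region now rows[0,8) x cols[0,16) = 8x16
Op 2 fold_up: fold axis h@4; visible region now rows[0,4) x cols[0,16) = 4x16
Op 3 cut(3, 9): punch at orig (3,9); cuts so far [(3, 9)]; region rows[0,4) x cols[0,16) = 4x16
Unfold 1 (reflect across h@4): 2 holes -> [(3, 9), (4, 9)]
Unfold 2 (reflect across h@8): 4 holes -> [(3, 9), (4, 9), (11, 9), (12, 9)]

Answer: ................
................
................
.........O......
.........O......
................
................
................
................
................
................
.........O......
.........O......
................
................
................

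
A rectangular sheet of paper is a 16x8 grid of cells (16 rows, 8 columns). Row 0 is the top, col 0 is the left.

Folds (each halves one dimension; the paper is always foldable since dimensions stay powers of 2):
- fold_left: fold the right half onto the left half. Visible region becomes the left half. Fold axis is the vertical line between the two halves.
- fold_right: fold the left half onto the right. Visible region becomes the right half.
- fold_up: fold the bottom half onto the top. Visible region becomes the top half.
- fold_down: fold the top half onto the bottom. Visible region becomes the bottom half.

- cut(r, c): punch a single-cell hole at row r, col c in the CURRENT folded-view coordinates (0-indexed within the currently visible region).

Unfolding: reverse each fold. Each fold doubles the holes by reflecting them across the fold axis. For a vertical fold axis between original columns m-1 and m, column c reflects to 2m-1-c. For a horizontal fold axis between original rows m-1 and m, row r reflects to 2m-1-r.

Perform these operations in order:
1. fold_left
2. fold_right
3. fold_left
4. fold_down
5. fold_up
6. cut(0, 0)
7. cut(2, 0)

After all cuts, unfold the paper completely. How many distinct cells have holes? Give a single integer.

Answer: 64

Derivation:
Op 1 fold_left: fold axis v@4; visible region now rows[0,16) x cols[0,4) = 16x4
Op 2 fold_right: fold axis v@2; visible region now rows[0,16) x cols[2,4) = 16x2
Op 3 fold_left: fold axis v@3; visible region now rows[0,16) x cols[2,3) = 16x1
Op 4 fold_down: fold axis h@8; visible region now rows[8,16) x cols[2,3) = 8x1
Op 5 fold_up: fold axis h@12; visible region now rows[8,12) x cols[2,3) = 4x1
Op 6 cut(0, 0): punch at orig (8,2); cuts so far [(8, 2)]; region rows[8,12) x cols[2,3) = 4x1
Op 7 cut(2, 0): punch at orig (10,2); cuts so far [(8, 2), (10, 2)]; region rows[8,12) x cols[2,3) = 4x1
Unfold 1 (reflect across h@12): 4 holes -> [(8, 2), (10, 2), (13, 2), (15, 2)]
Unfold 2 (reflect across h@8): 8 holes -> [(0, 2), (2, 2), (5, 2), (7, 2), (8, 2), (10, 2), (13, 2), (15, 2)]
Unfold 3 (reflect across v@3): 16 holes -> [(0, 2), (0, 3), (2, 2), (2, 3), (5, 2), (5, 3), (7, 2), (7, 3), (8, 2), (8, 3), (10, 2), (10, 3), (13, 2), (13, 3), (15, 2), (15, 3)]
Unfold 4 (reflect across v@2): 32 holes -> [(0, 0), (0, 1), (0, 2), (0, 3), (2, 0), (2, 1), (2, 2), (2, 3), (5, 0), (5, 1), (5, 2), (5, 3), (7, 0), (7, 1), (7, 2), (7, 3), (8, 0), (8, 1), (8, 2), (8, 3), (10, 0), (10, 1), (10, 2), (10, 3), (13, 0), (13, 1), (13, 2), (13, 3), (15, 0), (15, 1), (15, 2), (15, 3)]
Unfold 5 (reflect across v@4): 64 holes -> [(0, 0), (0, 1), (0, 2), (0, 3), (0, 4), (0, 5), (0, 6), (0, 7), (2, 0), (2, 1), (2, 2), (2, 3), (2, 4), (2, 5), (2, 6), (2, 7), (5, 0), (5, 1), (5, 2), (5, 3), (5, 4), (5, 5), (5, 6), (5, 7), (7, 0), (7, 1), (7, 2), (7, 3), (7, 4), (7, 5), (7, 6), (7, 7), (8, 0), (8, 1), (8, 2), (8, 3), (8, 4), (8, 5), (8, 6), (8, 7), (10, 0), (10, 1), (10, 2), (10, 3), (10, 4), (10, 5), (10, 6), (10, 7), (13, 0), (13, 1), (13, 2), (13, 3), (13, 4), (13, 5), (13, 6), (13, 7), (15, 0), (15, 1), (15, 2), (15, 3), (15, 4), (15, 5), (15, 6), (15, 7)]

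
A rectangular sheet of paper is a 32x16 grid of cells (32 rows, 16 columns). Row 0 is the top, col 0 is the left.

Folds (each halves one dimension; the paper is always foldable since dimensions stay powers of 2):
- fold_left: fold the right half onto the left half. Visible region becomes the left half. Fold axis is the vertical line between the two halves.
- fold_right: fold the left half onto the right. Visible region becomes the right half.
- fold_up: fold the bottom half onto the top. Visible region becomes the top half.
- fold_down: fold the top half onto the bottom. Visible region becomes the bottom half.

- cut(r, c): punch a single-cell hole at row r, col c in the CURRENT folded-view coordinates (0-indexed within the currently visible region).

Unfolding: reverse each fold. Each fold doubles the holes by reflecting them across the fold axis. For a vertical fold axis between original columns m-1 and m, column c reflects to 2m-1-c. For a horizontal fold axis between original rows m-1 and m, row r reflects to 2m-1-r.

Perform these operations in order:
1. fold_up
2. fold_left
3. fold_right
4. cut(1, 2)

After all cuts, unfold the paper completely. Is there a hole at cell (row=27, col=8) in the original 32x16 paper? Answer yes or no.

Op 1 fold_up: fold axis h@16; visible region now rows[0,16) x cols[0,16) = 16x16
Op 2 fold_left: fold axis v@8; visible region now rows[0,16) x cols[0,8) = 16x8
Op 3 fold_right: fold axis v@4; visible region now rows[0,16) x cols[4,8) = 16x4
Op 4 cut(1, 2): punch at orig (1,6); cuts so far [(1, 6)]; region rows[0,16) x cols[4,8) = 16x4
Unfold 1 (reflect across v@4): 2 holes -> [(1, 1), (1, 6)]
Unfold 2 (reflect across v@8): 4 holes -> [(1, 1), (1, 6), (1, 9), (1, 14)]
Unfold 3 (reflect across h@16): 8 holes -> [(1, 1), (1, 6), (1, 9), (1, 14), (30, 1), (30, 6), (30, 9), (30, 14)]
Holes: [(1, 1), (1, 6), (1, 9), (1, 14), (30, 1), (30, 6), (30, 9), (30, 14)]

Answer: no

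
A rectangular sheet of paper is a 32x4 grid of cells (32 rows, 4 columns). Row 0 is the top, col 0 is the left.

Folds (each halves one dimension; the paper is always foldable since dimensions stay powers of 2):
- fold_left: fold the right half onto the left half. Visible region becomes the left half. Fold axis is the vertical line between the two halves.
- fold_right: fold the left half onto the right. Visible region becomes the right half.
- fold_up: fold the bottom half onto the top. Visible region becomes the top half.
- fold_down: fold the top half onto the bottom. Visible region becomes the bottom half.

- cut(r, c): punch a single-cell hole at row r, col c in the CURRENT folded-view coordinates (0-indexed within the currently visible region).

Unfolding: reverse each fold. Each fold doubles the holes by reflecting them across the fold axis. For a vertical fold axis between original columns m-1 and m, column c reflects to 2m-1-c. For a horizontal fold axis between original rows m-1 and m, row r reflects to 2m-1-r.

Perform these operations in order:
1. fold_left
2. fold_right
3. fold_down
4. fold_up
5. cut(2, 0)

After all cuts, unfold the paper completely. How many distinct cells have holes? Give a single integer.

Op 1 fold_left: fold axis v@2; visible region now rows[0,32) x cols[0,2) = 32x2
Op 2 fold_right: fold axis v@1; visible region now rows[0,32) x cols[1,2) = 32x1
Op 3 fold_down: fold axis h@16; visible region now rows[16,32) x cols[1,2) = 16x1
Op 4 fold_up: fold axis h@24; visible region now rows[16,24) x cols[1,2) = 8x1
Op 5 cut(2, 0): punch at orig (18,1); cuts so far [(18, 1)]; region rows[16,24) x cols[1,2) = 8x1
Unfold 1 (reflect across h@24): 2 holes -> [(18, 1), (29, 1)]
Unfold 2 (reflect across h@16): 4 holes -> [(2, 1), (13, 1), (18, 1), (29, 1)]
Unfold 3 (reflect across v@1): 8 holes -> [(2, 0), (2, 1), (13, 0), (13, 1), (18, 0), (18, 1), (29, 0), (29, 1)]
Unfold 4 (reflect across v@2): 16 holes -> [(2, 0), (2, 1), (2, 2), (2, 3), (13, 0), (13, 1), (13, 2), (13, 3), (18, 0), (18, 1), (18, 2), (18, 3), (29, 0), (29, 1), (29, 2), (29, 3)]

Answer: 16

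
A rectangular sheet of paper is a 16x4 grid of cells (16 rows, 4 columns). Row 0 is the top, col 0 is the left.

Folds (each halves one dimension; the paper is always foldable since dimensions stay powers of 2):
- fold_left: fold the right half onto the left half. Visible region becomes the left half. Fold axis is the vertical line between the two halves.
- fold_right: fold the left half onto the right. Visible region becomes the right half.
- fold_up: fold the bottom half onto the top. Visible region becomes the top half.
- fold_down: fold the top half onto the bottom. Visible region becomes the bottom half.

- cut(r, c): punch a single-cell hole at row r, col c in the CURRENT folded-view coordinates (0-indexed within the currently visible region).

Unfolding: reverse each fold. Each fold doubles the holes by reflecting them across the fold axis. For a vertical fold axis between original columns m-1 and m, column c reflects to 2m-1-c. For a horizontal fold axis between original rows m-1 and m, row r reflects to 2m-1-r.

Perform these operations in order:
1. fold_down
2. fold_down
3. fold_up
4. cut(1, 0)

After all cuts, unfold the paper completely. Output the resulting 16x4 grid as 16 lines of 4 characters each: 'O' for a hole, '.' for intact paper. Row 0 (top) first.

Answer: ....
O...
O...
....
....
O...
O...
....
....
O...
O...
....
....
O...
O...
....

Derivation:
Op 1 fold_down: fold axis h@8; visible region now rows[8,16) x cols[0,4) = 8x4
Op 2 fold_down: fold axis h@12; visible region now rows[12,16) x cols[0,4) = 4x4
Op 3 fold_up: fold axis h@14; visible region now rows[12,14) x cols[0,4) = 2x4
Op 4 cut(1, 0): punch at orig (13,0); cuts so far [(13, 0)]; region rows[12,14) x cols[0,4) = 2x4
Unfold 1 (reflect across h@14): 2 holes -> [(13, 0), (14, 0)]
Unfold 2 (reflect across h@12): 4 holes -> [(9, 0), (10, 0), (13, 0), (14, 0)]
Unfold 3 (reflect across h@8): 8 holes -> [(1, 0), (2, 0), (5, 0), (6, 0), (9, 0), (10, 0), (13, 0), (14, 0)]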